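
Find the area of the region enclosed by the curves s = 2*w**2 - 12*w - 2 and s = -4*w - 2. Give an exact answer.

Both boundary curves give s as a function of w, so integrate with respect to w. Setting them equal: 2*w**2 - 8*w = 0, i.e. 2*w*(w - 4) = 0, so they meet at w = 0, 4.
For w in [0, 4], s = 2*w**2 - 12*w - 2 is on the left; area = ∫[0,4] (-(2*w**2 - 8*w)) dw = 64/3.

64/3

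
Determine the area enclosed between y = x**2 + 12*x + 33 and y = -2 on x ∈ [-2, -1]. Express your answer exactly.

On [-2, -1], (x**2 + 12*x + 33) - (-2) = x**2 + 12*x + 35 is ≥ 0 throughout, so the area is a single integral of |x**2 + 12*x + 35|.
∫[-2,-1] (x**2 + 12*x + 35) dx = 58/3.

58/3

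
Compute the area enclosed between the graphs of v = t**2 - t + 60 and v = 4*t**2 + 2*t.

Set the curves equal: t**2 - t + 60 = 4*t**2 + 2*t, so -3*t**2 - 3*t + 60 = 0, which factors as -3*(t - 4)*(t + 5) = 0. The curves meet at t = -5, 4.
On [-5, 4], v = t**2 - t + 60 is on top; that piece has area ∫[-5,4] (-3*t**2 - 3*t + 60) dt = 729/2.

729/2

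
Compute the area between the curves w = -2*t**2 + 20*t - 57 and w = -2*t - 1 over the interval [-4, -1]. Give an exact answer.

On [-4, -1], (-2*t**2 + 20*t - 57) - (-2*t - 1) = -2*t**2 + 22*t - 56 is ≤ 0 throughout, so the area is a single integral of |-2*t**2 + 22*t - 56|.
∫[-4,-1] (-2*t**2 + 22*t - 56) dt = -375; the area of that piece is 375.

375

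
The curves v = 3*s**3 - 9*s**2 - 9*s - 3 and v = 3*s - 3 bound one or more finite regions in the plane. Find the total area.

Set the curves equal: 3*s**3 - 9*s**2 - 9*s - 3 = 3*s - 3, so 3*s**3 - 9*s**2 - 12*s = 0, which factors as 3*s*(s - 4)*(s + 1) = 0. The curves meet at s = -1, 0, 4.
On [-1, 0], v = 3*s**3 - 9*s**2 - 9*s - 3 is on top; that piece has area ∫[-1,0] (3*s**3 - 9*s**2 - 12*s) ds = 9/4.
On [0, 4], v = 3*s - 3 is on top; that piece has area ∫[0,4] (-(3*s**3 - 9*s**2 - 12*s)) ds = 96.
Total enclosed area = 9/4 + 96 = 393/4.

393/4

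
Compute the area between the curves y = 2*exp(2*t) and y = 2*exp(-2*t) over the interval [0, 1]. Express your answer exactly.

On [0, 1], (2*exp(2*t)) - (2*exp(-2*t)) = 2*exp(2*t) - 2*exp(-2*t) is ≥ 0 throughout, so the area is a single integral of |2*exp(2*t) - 2*exp(-2*t)|.
∫[0,1] (2*exp(2*t) - 2*exp(-2*t)) dt = -2 + exp(-2) + exp(2).

-2 + exp(-2) + exp(2)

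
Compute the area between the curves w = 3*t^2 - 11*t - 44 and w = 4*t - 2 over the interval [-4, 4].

The difference (3*t^2 - 11*t - 44) - (4*t - 2) = 3*t^2 - 15*t - 42 changes sign at t = -2 inside [-4, 4], so split the integral there.
∫[-4,-2] (3*t^2 - 15*t - 42) dt = 62.
∫[-2,4] (3*t^2 - 15*t - 42) dt = -270; the area of that piece is 270.
Total area = 62 + 270 = 332.

332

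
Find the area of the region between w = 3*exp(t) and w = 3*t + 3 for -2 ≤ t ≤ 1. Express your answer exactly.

-9/2 - 3*exp(-2) + 3*exp(1)

On [-2, 1], (3*exp(t)) - (3*t + 3) = -3*t + 3*exp(t) - 3 is ≥ 0 throughout, so the area is a single integral of |-3*t + 3*exp(t) - 3|.
∫[-2,1] (-3*t + 3*exp(t) - 3) dt = -9/2 - 3*exp(-2) + 3*exp(1).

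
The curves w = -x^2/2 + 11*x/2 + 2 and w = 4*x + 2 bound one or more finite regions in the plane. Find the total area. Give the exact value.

9/4

Set the curves equal: -x^2/2 + 11*x/2 + 2 = 4*x + 2, so -x^2/2 + 3*x/2 = 0, which factors as -x*(x - 3)/2 = 0. The curves meet at x = 0, 3.
On [0, 3], w = -x^2/2 + 11*x/2 + 2 is on top; that piece has area ∫[0,3] (-x^2/2 + 3*x/2) dx = 9/4.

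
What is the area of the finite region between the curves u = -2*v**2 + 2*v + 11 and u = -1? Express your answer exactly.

125/3

Both boundary curves give u as a function of v, so integrate with respect to v. Setting them equal: -2*v**2 + 2*v + 12 = 0, i.e. -2*(v - 3)*(v + 2) = 0, so they meet at v = -2, 3.
For v in [-2, 3], u = -2*v**2 + 2*v + 11 is on the right; area = ∫[-2,3] (-2*v**2 + 2*v + 12) dv = 125/3.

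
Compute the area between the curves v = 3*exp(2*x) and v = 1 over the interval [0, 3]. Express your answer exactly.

On [0, 3], (3*exp(2*x)) - (1) = 3*exp(2*x) - 1 is ≥ 0 throughout, so the area is a single integral of |3*exp(2*x) - 1|.
∫[0,3] (3*exp(2*x) - 1) dx = -9/2 + 3*exp(6)/2.

-9/2 + 3*exp(6)/2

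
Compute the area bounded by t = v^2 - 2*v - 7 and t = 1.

36

Both boundary curves give t as a function of v, so integrate with respect to v. Setting them equal: v^2 - 2*v - 8 = 0, i.e. (v - 4)*(v + 2) = 0, so they meet at v = -2, 4.
For v in [-2, 4], t = v^2 - 2*v - 7 is on the left; area = ∫[-2,4] (-(v^2 - 2*v - 8)) dv = 36.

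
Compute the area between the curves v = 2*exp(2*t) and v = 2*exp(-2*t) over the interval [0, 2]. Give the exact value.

On [0, 2], (2*exp(2*t)) - (2*exp(-2*t)) = 2*exp(2*t) - 2*exp(-2*t) is ≥ 0 throughout, so the area is a single integral of |2*exp(2*t) - 2*exp(-2*t)|.
∫[0,2] (2*exp(2*t) - 2*exp(-2*t)) dt = -2 + exp(-4) + exp(4).

-2 + exp(-4) + exp(4)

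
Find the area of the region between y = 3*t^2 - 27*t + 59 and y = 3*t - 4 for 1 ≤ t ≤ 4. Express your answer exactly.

37

The difference (3*t^2 - 27*t + 59) - (3*t - 4) = 3*t^2 - 30*t + 63 changes sign at t = 3 inside [1, 4], so split the integral there.
∫[1,3] (3*t^2 - 30*t + 63) dt = 32.
∫[3,4] (3*t^2 - 30*t + 63) dt = -5; the area of that piece is 5.
Total area = 32 + 5 = 37.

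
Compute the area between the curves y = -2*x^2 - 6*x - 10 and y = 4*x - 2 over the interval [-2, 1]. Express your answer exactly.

The difference (-2*x^2 - 6*x - 10) - (4*x - 2) = -2*x^2 - 10*x - 8 changes sign at x = -1 inside [-2, 1], so split the integral there.
∫[-2,-1] (-2*x^2 - 10*x - 8) dx = 7/3.
∫[-1,1] (-2*x^2 - 10*x - 8) dx = -52/3; the area of that piece is 52/3.
Total area = 7/3 + 52/3 = 59/3.

59/3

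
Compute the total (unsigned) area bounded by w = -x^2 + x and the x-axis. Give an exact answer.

The curve meets the x-axis where -x^2 + x = 0, i.e. -x*(x - 1) = 0, at x = 0, 1.
On [0, 1] the curve lies above the axis; ∫[0,1] (-x^2 + x) dx = 1/6, giving area 1/6.

1/6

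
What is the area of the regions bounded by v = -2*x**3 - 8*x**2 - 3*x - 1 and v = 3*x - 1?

37/6

Set the curves equal: -2*x**3 - 8*x**2 - 3*x - 1 = 3*x - 1, so -2*x**3 - 8*x**2 - 6*x = 0, which factors as -2*x*(x + 1)*(x + 3) = 0. The curves meet at x = -3, -1, 0.
On [-3, -1], v = 3*x - 1 is on top; that piece has area ∫[-3,-1] (-(-2*x**3 - 8*x**2 - 6*x)) dx = 16/3.
On [-1, 0], v = -2*x**3 - 8*x**2 - 3*x - 1 is on top; that piece has area ∫[-1,0] (-2*x**3 - 8*x**2 - 6*x) dx = 5/6.
Total enclosed area = 16/3 + 5/6 = 37/6.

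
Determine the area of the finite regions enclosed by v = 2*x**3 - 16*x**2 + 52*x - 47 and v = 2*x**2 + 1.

Set the curves equal: 2*x**3 - 16*x**2 + 52*x - 47 = 2*x**2 + 1, so 2*x**3 - 18*x**2 + 52*x - 48 = 0, which factors as 2*(x - 4)*(x - 3)*(x - 2) = 0. The curves meet at x = 2, 3, 4.
On [2, 3], v = 2*x**3 - 16*x**2 + 52*x - 47 is on top; that piece has area ∫[2,3] (2*x**3 - 18*x**2 + 52*x - 48) dx = 1/2.
On [3, 4], v = 2*x**2 + 1 is on top; that piece has area ∫[3,4] (-(2*x**3 - 18*x**2 + 52*x - 48)) dx = 1/2.
Total enclosed area = 1/2 + 1/2 = 1.

1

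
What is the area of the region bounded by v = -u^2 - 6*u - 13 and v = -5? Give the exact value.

4/3

Set the curves equal: -u^2 - 6*u - 13 = -5, so -u^2 - 6*u - 8 = 0, which factors as -(u + 2)*(u + 4) = 0. The curves meet at u = -4, -2.
On [-4, -2], v = -u^2 - 6*u - 13 is on top; that piece has area ∫[-4,-2] (-u^2 - 6*u - 8) du = 4/3.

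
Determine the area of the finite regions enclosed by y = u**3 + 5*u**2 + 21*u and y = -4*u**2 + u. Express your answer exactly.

131/4

Set the curves equal: u**3 + 5*u**2 + 21*u = -4*u**2 + u, so u**3 + 9*u**2 + 20*u = 0, which factors as u*(u + 4)*(u + 5) = 0. The curves meet at u = -5, -4, 0.
On [-5, -4], y = u**3 + 5*u**2 + 21*u is on top; that piece has area ∫[-5,-4] (u**3 + 9*u**2 + 20*u) du = 3/4.
On [-4, 0], y = -4*u**2 + u is on top; that piece has area ∫[-4,0] (-(u**3 + 9*u**2 + 20*u)) du = 32.
Total enclosed area = 3/4 + 32 = 131/4.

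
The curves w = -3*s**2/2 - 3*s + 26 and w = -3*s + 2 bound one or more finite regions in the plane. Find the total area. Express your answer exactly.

128

Set the curves equal: -3*s**2/2 - 3*s + 26 = -3*s + 2, so -3*s**2/2 + 24 = 0, which factors as -3*(s - 4)*(s + 4)/2 = 0. The curves meet at s = -4, 4.
On [-4, 4], w = -3*s**2/2 - 3*s + 26 is on top; that piece has area ∫[-4,4] (-3*s**2/2 + 24) ds = 128.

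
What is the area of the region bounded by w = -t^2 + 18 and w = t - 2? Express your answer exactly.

Set the curves equal: -t^2 + 18 = t - 2, so -t^2 - t + 20 = 0, which factors as -(t - 4)*(t + 5) = 0. The curves meet at t = -5, 4.
On [-5, 4], w = -t^2 + 18 is on top; that piece has area ∫[-5,4] (-t^2 - t + 20) dt = 243/2.

243/2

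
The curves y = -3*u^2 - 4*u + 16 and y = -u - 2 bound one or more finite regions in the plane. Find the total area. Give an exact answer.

125/2

Set the curves equal: -3*u^2 - 4*u + 16 = -u - 2, so -3*u^2 - 3*u + 18 = 0, which factors as -3*(u - 2)*(u + 3) = 0. The curves meet at u = -3, 2.
On [-3, 2], y = -3*u^2 - 4*u + 16 is on top; that piece has area ∫[-3,2] (-3*u^2 - 3*u + 18) du = 125/2.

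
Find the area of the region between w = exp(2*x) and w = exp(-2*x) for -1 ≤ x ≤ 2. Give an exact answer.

-2 + exp(-4)/2 + exp(-2)/2 + exp(2)/2 + exp(4)/2

The difference (exp(2*x)) - (exp(-2*x)) = exp(2*x) - exp(-2*x) changes sign at x = 0 inside [-1, 2], so split the integral there.
∫[-1,0] (exp(2*x) - exp(-2*x)) dx = -exp(2)/2 - exp(-2)/2 + 1; the area of that piece is -1 + exp(-2)/2 + exp(2)/2.
∫[0,2] (exp(2*x) - exp(-2*x)) dx = -1 + exp(-4)/2 + exp(4)/2.
Total area = (-1 + exp(-2)/2 + exp(2)/2) + (-1 + exp(-4)/2 + exp(4)/2) = -2 + exp(-4)/2 + exp(-2)/2 + exp(2)/2 + exp(4)/2.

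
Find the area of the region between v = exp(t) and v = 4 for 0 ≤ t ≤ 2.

-15 + exp(2) + 16*log(2)

The difference (exp(t)) - (4) = exp(t) - 4 changes sign at t = log(4) inside [0, 2], so split the integral there.
∫[0,log(4)] (exp(t) - 4) dt = 3 - log(256); the area of that piece is -3 + log(256).
∫[log(4),2] (exp(t) - 4) dt = -12 + 8*log(2) + exp(2).
Total area = (-3 + log(256)) + (-12 + 8*log(2) + exp(2)) = -15 + exp(2) + 16*log(2).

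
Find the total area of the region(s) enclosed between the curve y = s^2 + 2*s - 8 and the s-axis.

The curve meets the s-axis where s^2 + 2*s - 8 = 0, i.e. (s - 2)*(s + 4) = 0, at s = -4, 2.
On [-4, 2] the curve lies below the axis; ∫[-4,2] (s^2 + 2*s - 8) ds = -36, giving area 36.

36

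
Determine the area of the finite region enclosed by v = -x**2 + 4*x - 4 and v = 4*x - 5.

4/3

Set the curves equal: -x**2 + 4*x - 4 = 4*x - 5, so -x**2 + 1 = 0, which factors as -(x - 1)*(x + 1) = 0. The curves meet at x = -1, 1.
On [-1, 1], v = -x**2 + 4*x - 4 is on top; that piece has area ∫[-1,1] (-x**2 + 1) dx = 4/3.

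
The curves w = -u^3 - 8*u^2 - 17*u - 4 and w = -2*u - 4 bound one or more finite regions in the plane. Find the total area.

253/12

Set the curves equal: -u^3 - 8*u^2 - 17*u - 4 = -2*u - 4, so -u^3 - 8*u^2 - 15*u = 0, which factors as -u*(u + 3)*(u + 5) = 0. The curves meet at u = -5, -3, 0.
On [-5, -3], w = -2*u - 4 is on top; that piece has area ∫[-5,-3] (-(-u^3 - 8*u^2 - 15*u)) du = 16/3.
On [-3, 0], w = -u^3 - 8*u^2 - 17*u - 4 is on top; that piece has area ∫[-3,0] (-u^3 - 8*u^2 - 15*u) du = 63/4.
Total enclosed area = 16/3 + 63/4 = 253/12.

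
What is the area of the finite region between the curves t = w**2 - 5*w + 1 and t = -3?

9/2

Both boundary curves give t as a function of w, so integrate with respect to w. Setting them equal: w**2 - 5*w + 4 = 0, i.e. (w - 4)*(w - 1) = 0, so they meet at w = 1, 4.
For w in [1, 4], t = w**2 - 5*w + 1 is on the left; area = ∫[1,4] (-(w**2 - 5*w + 4)) dw = 9/2.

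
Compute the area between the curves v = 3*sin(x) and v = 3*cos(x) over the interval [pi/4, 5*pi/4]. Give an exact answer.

6*sqrt(2)

On [pi/4, 5*pi/4], (3*sin(x)) - (3*cos(x)) = 3*sin(x) - 3*cos(x) is ≥ 0 throughout, so the area is a single integral of |3*sin(x) - 3*cos(x)|.
∫[pi/4,5*pi/4] (3*sin(x) - 3*cos(x)) dx = 6*sqrt(2).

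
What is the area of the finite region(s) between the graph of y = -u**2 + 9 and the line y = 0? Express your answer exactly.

The curve meets the u-axis where -u**2 + 9 = 0, i.e. -(u - 3)*(u + 3) = 0, at u = -3, 3.
On [-3, 3] the curve lies above the axis; ∫[-3,3] (-u**2 + 9) du = 36, giving area 36.

36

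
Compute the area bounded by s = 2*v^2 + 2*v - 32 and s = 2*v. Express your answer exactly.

512/3

Both boundary curves give s as a function of v, so integrate with respect to v. Setting them equal: 2*v^2 - 32 = 0, i.e. 2*(v - 4)*(v + 4) = 0, so they meet at v = -4, 4.
For v in [-4, 4], s = 2*v^2 + 2*v - 32 is on the left; area = ∫[-4,4] (-(2*v^2 - 32)) dv = 512/3.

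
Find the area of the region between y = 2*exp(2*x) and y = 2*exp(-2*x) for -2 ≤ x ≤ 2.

The difference (2*exp(2*x)) - (2*exp(-2*x)) = 2*exp(2*x) - 2*exp(-2*x) changes sign at x = 0 inside [-2, 2], so split the integral there.
∫[-2,0] (2*exp(2*x) - 2*exp(-2*x)) dx = -exp(4) - exp(-4) + 2; the area of that piece is -2 + exp(-4) + exp(4).
∫[0,2] (2*exp(2*x) - 2*exp(-2*x)) dx = -2 + exp(-4) + exp(4).
Total area = (-2 + exp(-4) + exp(4)) + (-2 + exp(-4) + exp(4)) = -4 + 2*exp(-4) + 2*exp(4).

-4 + 2*exp(-4) + 2*exp(4)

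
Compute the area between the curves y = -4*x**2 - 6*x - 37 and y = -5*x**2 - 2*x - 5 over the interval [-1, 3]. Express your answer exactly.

On [-1, 3], (-4*x**2 - 6*x - 37) - (-5*x**2 - 2*x - 5) = x**2 - 4*x - 32 is ≤ 0 throughout, so the area is a single integral of |x**2 - 4*x - 32|.
∫[-1,3] (x**2 - 4*x - 32) dx = -404/3; the area of that piece is 404/3.

404/3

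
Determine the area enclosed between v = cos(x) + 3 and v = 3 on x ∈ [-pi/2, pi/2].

2

On [-pi/2, pi/2], (cos(x) + 3) - (3) = cos(x) is ≥ 0 throughout, so the area is a single integral of |cos(x)|.
∫[-pi/2,pi/2] (cos(x)) dx = 2.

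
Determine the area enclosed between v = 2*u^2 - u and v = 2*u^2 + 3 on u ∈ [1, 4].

33/2

On [1, 4], (2*u^2 - u) - (2*u^2 + 3) = -u - 3 is ≤ 0 throughout, so the area is a single integral of |-u - 3|.
∫[1,4] (-u - 3) du = -33/2; the area of that piece is 33/2.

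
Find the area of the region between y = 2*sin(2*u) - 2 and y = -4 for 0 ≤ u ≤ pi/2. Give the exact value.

2 + pi

On [0, pi/2], (2*sin(2*u) - 2) - (-4) = 2*sin(2*u) + 2 is ≥ 0 throughout, so the area is a single integral of |2*sin(2*u) + 2|.
∫[0,pi/2] (2*sin(2*u) + 2) du = 2 + pi.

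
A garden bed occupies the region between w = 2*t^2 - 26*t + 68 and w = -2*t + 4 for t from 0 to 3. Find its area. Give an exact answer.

On [0, 3], (2*t^2 - 26*t + 68) - (-2*t + 4) = 2*t^2 - 24*t + 64 is ≥ 0 throughout, so the area is a single integral of |2*t^2 - 24*t + 64|.
∫[0,3] (2*t^2 - 24*t + 64) dt = 102.

102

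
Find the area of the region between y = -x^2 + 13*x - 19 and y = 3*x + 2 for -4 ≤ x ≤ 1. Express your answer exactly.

On [-4, 1], (-x^2 + 13*x - 19) - (3*x + 2) = -x^2 + 10*x - 21 is ≤ 0 throughout, so the area is a single integral of |-x^2 + 10*x - 21|.
∫[-4,1] (-x^2 + 10*x - 21) dx = -605/3; the area of that piece is 605/3.

605/3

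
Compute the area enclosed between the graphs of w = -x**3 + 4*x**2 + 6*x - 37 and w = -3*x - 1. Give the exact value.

Set the curves equal: -x**3 + 4*x**2 + 6*x - 37 = -3*x - 1, so -x**3 + 4*x**2 + 9*x - 36 = 0, which factors as -(x - 4)*(x - 3)*(x + 3) = 0. The curves meet at x = -3, 3, 4.
On [-3, 3], w = -3*x - 1 is on top; that piece has area ∫[-3,3] (-(-x**3 + 4*x**2 + 9*x - 36)) dx = 144.
On [3, 4], w = -x**3 + 4*x**2 + 6*x - 37 is on top; that piece has area ∫[3,4] (-x**3 + 4*x**2 + 9*x - 36) dx = 13/12.
Total enclosed area = 144 + 13/12 = 1741/12.

1741/12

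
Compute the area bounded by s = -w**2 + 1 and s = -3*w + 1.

9/2

Both boundary curves give s as a function of w, so integrate with respect to w. Setting them equal: -w**2 + 3*w = 0, i.e. -w*(w - 3) = 0, so they meet at w = 0, 3.
For w in [0, 3], s = -w**2 + 1 is on the right; area = ∫[0,3] (-w**2 + 3*w) dw = 9/2.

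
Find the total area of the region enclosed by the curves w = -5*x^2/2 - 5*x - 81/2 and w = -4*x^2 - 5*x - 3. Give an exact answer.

250

Set the curves equal: -5*x^2/2 - 5*x - 81/2 = -4*x^2 - 5*x - 3, so 3*x^2/2 - 75/2 = 0, which factors as 3*(x - 5)*(x + 5)/2 = 0. The curves meet at x = -5, 5.
On [-5, 5], w = -4*x^2 - 5*x - 3 is on top; that piece has area ∫[-5,5] (-(3*x^2/2 - 75/2)) dx = 250.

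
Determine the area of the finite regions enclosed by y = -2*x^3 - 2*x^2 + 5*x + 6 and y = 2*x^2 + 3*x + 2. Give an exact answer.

Set the curves equal: -2*x^3 - 2*x^2 + 5*x + 6 = 2*x^2 + 3*x + 2, so -2*x^3 - 4*x^2 + 2*x + 4 = 0, which factors as -2*(x - 1)*(x + 1)*(x + 2) = 0. The curves meet at x = -2, -1, 1.
On [-2, -1], y = 2*x^2 + 3*x + 2 is on top; that piece has area ∫[-2,-1] (-(-2*x^3 - 4*x^2 + 2*x + 4)) dx = 5/6.
On [-1, 1], y = -2*x^3 - 2*x^2 + 5*x + 6 is on top; that piece has area ∫[-1,1] (-2*x^3 - 4*x^2 + 2*x + 4) dx = 16/3.
Total enclosed area = 5/6 + 16/3 = 37/6.

37/6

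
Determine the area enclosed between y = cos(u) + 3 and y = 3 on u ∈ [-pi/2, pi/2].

On [-pi/2, pi/2], (cos(u) + 3) - (3) = cos(u) is ≥ 0 throughout, so the area is a single integral of |cos(u)|.
∫[-pi/2,pi/2] (cos(u)) du = 2.

2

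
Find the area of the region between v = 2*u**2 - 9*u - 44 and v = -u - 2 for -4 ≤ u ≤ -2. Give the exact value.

20

The difference (2*u**2 - 9*u - 44) - (-u - 2) = 2*u**2 - 8*u - 42 changes sign at u = -3 inside [-4, -2], so split the integral there.
∫[-4,-3] (2*u**2 - 8*u - 42) du = 32/3.
∫[-3,-2] (2*u**2 - 8*u - 42) du = -28/3; the area of that piece is 28/3.
Total area = 32/3 + 28/3 = 20.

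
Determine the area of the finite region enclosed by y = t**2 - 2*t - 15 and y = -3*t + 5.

243/2

Set the curves equal: t**2 - 2*t - 15 = -3*t + 5, so t**2 + t - 20 = 0, which factors as (t - 4)*(t + 5) = 0. The curves meet at t = -5, 4.
On [-5, 4], y = -3*t + 5 is on top; that piece has area ∫[-5,4] (-(t**2 + t - 20)) dt = 243/2.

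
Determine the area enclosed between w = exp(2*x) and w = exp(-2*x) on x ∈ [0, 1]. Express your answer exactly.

On [0, 1], (exp(2*x)) - (exp(-2*x)) = exp(2*x) - exp(-2*x) is ≥ 0 throughout, so the area is a single integral of |exp(2*x) - exp(-2*x)|.
∫[0,1] (exp(2*x) - exp(-2*x)) dx = -1 + exp(-2)/2 + exp(2)/2.

-1 + exp(-2)/2 + exp(2)/2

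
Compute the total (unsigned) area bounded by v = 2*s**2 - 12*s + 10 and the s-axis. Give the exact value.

The curve meets the s-axis where 2*s**2 - 12*s + 10 = 0, i.e. 2*(s - 5)*(s - 1) = 0, at s = 1, 5.
On [1, 5] the curve lies below the axis; ∫[1,5] (2*s**2 - 12*s + 10) ds = -64/3, giving area 64/3.

64/3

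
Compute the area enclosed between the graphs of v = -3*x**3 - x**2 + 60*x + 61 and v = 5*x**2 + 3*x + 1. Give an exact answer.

2521/4

Set the curves equal: -3*x**3 - x**2 + 60*x + 61 = 5*x**2 + 3*x + 1, so -3*x**3 - 6*x**2 + 57*x + 60 = 0, which factors as -3*(x - 4)*(x + 1)*(x + 5) = 0. The curves meet at x = -5, -1, 4.
On [-5, -1], v = 5*x**2 + 3*x + 1 is on top; that piece has area ∫[-5,-1] (-(-3*x**3 - 6*x**2 + 57*x + 60)) dx = 224.
On [-1, 4], v = -3*x**3 - x**2 + 60*x + 61 is on top; that piece has area ∫[-1,4] (-3*x**3 - 6*x**2 + 57*x + 60) dx = 1625/4.
Total enclosed area = 224 + 1625/4 = 2521/4.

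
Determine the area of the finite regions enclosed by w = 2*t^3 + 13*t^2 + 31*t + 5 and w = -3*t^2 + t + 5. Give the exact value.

253/6

Set the curves equal: 2*t^3 + 13*t^2 + 31*t + 5 = -3*t^2 + t + 5, so 2*t^3 + 16*t^2 + 30*t = 0, which factors as 2*t*(t + 3)*(t + 5) = 0. The curves meet at t = -5, -3, 0.
On [-5, -3], w = 2*t^3 + 13*t^2 + 31*t + 5 is on top; that piece has area ∫[-5,-3] (2*t^3 + 16*t^2 + 30*t) dt = 32/3.
On [-3, 0], w = -3*t^2 + t + 5 is on top; that piece has area ∫[-3,0] (-(2*t^3 + 16*t^2 + 30*t)) dt = 63/2.
Total enclosed area = 32/3 + 63/2 = 253/6.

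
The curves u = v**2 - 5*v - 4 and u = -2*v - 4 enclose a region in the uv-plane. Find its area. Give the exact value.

Both boundary curves give u as a function of v, so integrate with respect to v. Setting them equal: v**2 - 3*v = 0, i.e. v*(v - 3) = 0, so they meet at v = 0, 3.
For v in [0, 3], u = v**2 - 5*v - 4 is on the left; area = ∫[0,3] (-(v**2 - 3*v)) dv = 9/2.

9/2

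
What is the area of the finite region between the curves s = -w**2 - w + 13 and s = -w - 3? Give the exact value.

Both boundary curves give s as a function of w, so integrate with respect to w. Setting them equal: -w**2 + 16 = 0, i.e. -(w - 4)*(w + 4) = 0, so they meet at w = -4, 4.
For w in [-4, 4], s = -w**2 - w + 13 is on the right; area = ∫[-4,4] (-w**2 + 16) dw = 256/3.

256/3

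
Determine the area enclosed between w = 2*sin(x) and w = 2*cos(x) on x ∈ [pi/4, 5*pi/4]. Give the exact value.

On [pi/4, 5*pi/4], (2*sin(x)) - (2*cos(x)) = 2*sin(x) - 2*cos(x) is ≥ 0 throughout, so the area is a single integral of |2*sin(x) - 2*cos(x)|.
∫[pi/4,5*pi/4] (2*sin(x) - 2*cos(x)) dx = 4*sqrt(2).

4*sqrt(2)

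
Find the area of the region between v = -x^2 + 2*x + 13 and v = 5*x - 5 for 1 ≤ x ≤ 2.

On [1, 2], (-x^2 + 2*x + 13) - (5*x - 5) = -x^2 - 3*x + 18 is ≥ 0 throughout, so the area is a single integral of |-x^2 - 3*x + 18|.
∫[1,2] (-x^2 - 3*x + 18) dx = 67/6.

67/6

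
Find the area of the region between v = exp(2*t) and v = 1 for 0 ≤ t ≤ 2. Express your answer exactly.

On [0, 2], (exp(2*t)) - (1) = exp(2*t) - 1 is ≥ 0 throughout, so the area is a single integral of |exp(2*t) - 1|.
∫[0,2] (exp(2*t) - 1) dt = -5/2 + exp(4)/2.

-5/2 + exp(4)/2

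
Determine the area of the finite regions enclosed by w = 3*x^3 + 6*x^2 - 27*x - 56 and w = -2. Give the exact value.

Set the curves equal: 3*x^3 + 6*x^2 - 27*x - 56 = -2, so 3*x^3 + 6*x^2 - 27*x - 54 = 0, which factors as 3*(x - 3)*(x + 2)*(x + 3) = 0. The curves meet at x = -3, -2, 3.
On [-3, -2], w = 3*x^3 + 6*x^2 - 27*x - 56 is on top; that piece has area ∫[-3,-2] (3*x^3 + 6*x^2 - 27*x - 54) dx = 11/4.
On [-2, 3], w = -2 is on top; that piece has area ∫[-2,3] (-(3*x^3 + 6*x^2 - 27*x - 54)) dx = 875/4.
Total enclosed area = 11/4 + 875/4 = 443/2.

443/2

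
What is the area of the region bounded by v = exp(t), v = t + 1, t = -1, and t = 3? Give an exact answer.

On [-1, 3], (exp(t)) - (t + 1) = -t + exp(t) - 1 is ≥ 0 throughout, so the area is a single integral of |-t + exp(t) - 1|.
∫[-1,3] (-t + exp(t) - 1) dt = -8 - exp(-1) + exp(3).

-8 - exp(-1) + exp(3)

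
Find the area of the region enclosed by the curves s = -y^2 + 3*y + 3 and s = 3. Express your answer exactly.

Both boundary curves give s as a function of y, so integrate with respect to y. Setting them equal: -y^2 + 3*y = 0, i.e. -y*(y - 3) = 0, so they meet at y = 0, 3.
For y in [0, 3], s = -y^2 + 3*y + 3 is on the right; area = ∫[0,3] (-y^2 + 3*y) dy = 9/2.

9/2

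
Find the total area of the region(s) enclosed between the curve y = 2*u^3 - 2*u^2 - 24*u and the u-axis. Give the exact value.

The curve meets the u-axis where 2*u^3 - 2*u^2 - 24*u = 0, i.e. 2*u*(u - 4)*(u + 3) = 0, at u = -3, 0, 4.
On [-3, 0] the curve lies above the axis; ∫[-3,0] (2*u^3 - 2*u^2 - 24*u) du = 99/2, giving area 99/2.
On [0, 4] the curve lies below the axis; ∫[0,4] (2*u^3 - 2*u^2 - 24*u) du = -320/3, giving area 320/3.
Total area = 99/2 + 320/3 = 937/6.

937/6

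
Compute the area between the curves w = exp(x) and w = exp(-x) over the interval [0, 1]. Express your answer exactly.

-2 + exp(-1) + exp(1)

On [0, 1], (exp(x)) - (exp(-x)) = exp(x) - exp(-x) is ≥ 0 throughout, so the area is a single integral of |exp(x) - exp(-x)|.
∫[0,1] (exp(x) - exp(-x)) dx = -2 + exp(-1) + exp(1).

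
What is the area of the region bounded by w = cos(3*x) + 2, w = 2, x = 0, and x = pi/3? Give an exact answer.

2/3

The difference (cos(3*x) + 2) - (2) = cos(3*x) changes sign at x = pi/6 inside [0, pi/3], so split the integral there.
∫[0,pi/6] (cos(3*x)) dx = 1/3.
∫[pi/6,pi/3] (cos(3*x)) dx = -1/3; the area of that piece is 1/3.
Total area = 1/3 + 1/3 = 2/3.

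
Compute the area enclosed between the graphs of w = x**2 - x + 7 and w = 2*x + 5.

1/6

Set the curves equal: x**2 - x + 7 = 2*x + 5, so x**2 - 3*x + 2 = 0, which factors as (x - 2)*(x - 1) = 0. The curves meet at x = 1, 2.
On [1, 2], w = 2*x + 5 is on top; that piece has area ∫[1,2] (-(x**2 - 3*x + 2)) dx = 1/6.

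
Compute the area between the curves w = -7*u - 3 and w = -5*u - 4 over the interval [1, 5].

20

On [1, 5], (-7*u - 3) - (-5*u - 4) = -2*u + 1 is ≤ 0 throughout, so the area is a single integral of |-2*u + 1|.
∫[1,5] (-2*u + 1) du = -20; the area of that piece is 20.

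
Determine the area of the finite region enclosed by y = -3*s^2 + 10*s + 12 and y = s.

Set the curves equal: -3*s^2 + 10*s + 12 = s, so -3*s^2 + 9*s + 12 = 0, which factors as -3*(s - 4)*(s + 1) = 0. The curves meet at s = -1, 4.
On [-1, 4], y = -3*s^2 + 10*s + 12 is on top; that piece has area ∫[-1,4] (-3*s^2 + 9*s + 12) ds = 125/2.

125/2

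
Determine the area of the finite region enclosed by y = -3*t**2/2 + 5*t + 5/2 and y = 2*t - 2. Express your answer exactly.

16

Set the curves equal: -3*t**2/2 + 5*t + 5/2 = 2*t - 2, so -3*t**2/2 + 3*t + 9/2 = 0, which factors as -3*(t - 3)*(t + 1)/2 = 0. The curves meet at t = -1, 3.
On [-1, 3], y = -3*t**2/2 + 5*t + 5/2 is on top; that piece has area ∫[-1,3] (-3*t**2/2 + 3*t + 9/2) dt = 16.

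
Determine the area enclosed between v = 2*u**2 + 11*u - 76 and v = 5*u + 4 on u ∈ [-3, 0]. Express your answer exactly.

249

On [-3, 0], (2*u**2 + 11*u - 76) - (5*u + 4) = 2*u**2 + 6*u - 80 is ≤ 0 throughout, so the area is a single integral of |2*u**2 + 6*u - 80|.
∫[-3,0] (2*u**2 + 6*u - 80) du = -249; the area of that piece is 249.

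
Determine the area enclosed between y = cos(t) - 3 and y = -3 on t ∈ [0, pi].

2

The difference (cos(t) - 3) - (-3) = cos(t) changes sign at t = pi/2 inside [0, pi], so split the integral there.
∫[0,pi/2] (cos(t)) dt = 1.
∫[pi/2,pi] (cos(t)) dt = -1; the area of that piece is 1.
Total area = 1 + 1 = 2.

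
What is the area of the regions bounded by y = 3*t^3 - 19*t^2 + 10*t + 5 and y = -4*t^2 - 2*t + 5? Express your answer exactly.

Set the curves equal: 3*t^3 - 19*t^2 + 10*t + 5 = -4*t^2 - 2*t + 5, so 3*t^3 - 15*t^2 + 12*t = 0, which factors as 3*t*(t - 4)*(t - 1) = 0. The curves meet at t = 0, 1, 4.
On [0, 1], y = 3*t^3 - 19*t^2 + 10*t + 5 is on top; that piece has area ∫[0,1] (3*t^3 - 15*t^2 + 12*t) dt = 7/4.
On [1, 4], y = -4*t^2 - 2*t + 5 is on top; that piece has area ∫[1,4] (-(3*t^3 - 15*t^2 + 12*t)) dt = 135/4.
Total enclosed area = 7/4 + 135/4 = 71/2.

71/2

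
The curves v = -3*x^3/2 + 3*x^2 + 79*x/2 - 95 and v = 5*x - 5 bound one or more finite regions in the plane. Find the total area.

5137/8

Set the curves equal: -3*x^3/2 + 3*x^2 + 79*x/2 - 95 = 5*x - 5, so -3*x^3/2 + 3*x^2 + 69*x/2 - 90 = 0, which factors as -3*(x - 4)*(x - 3)*(x + 5)/2 = 0. The curves meet at x = -5, 3, 4.
On [-5, 3], v = 5*x - 5 is on top; that piece has area ∫[-5,3] (-(-3*x^3/2 + 3*x^2 + 69*x/2 - 90)) dx = 640.
On [3, 4], v = -3*x^3/2 + 3*x^2 + 79*x/2 - 95 is on top; that piece has area ∫[3,4] (-3*x^3/2 + 3*x^2 + 69*x/2 - 90) dx = 17/8.
Total enclosed area = 640 + 17/8 = 5137/8.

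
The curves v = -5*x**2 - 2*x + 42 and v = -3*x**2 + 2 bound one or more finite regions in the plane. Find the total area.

243

Set the curves equal: -5*x**2 - 2*x + 42 = -3*x**2 + 2, so -2*x**2 - 2*x + 40 = 0, which factors as -2*(x - 4)*(x + 5) = 0. The curves meet at x = -5, 4.
On [-5, 4], v = -5*x**2 - 2*x + 42 is on top; that piece has area ∫[-5,4] (-2*x**2 - 2*x + 40) dx = 243.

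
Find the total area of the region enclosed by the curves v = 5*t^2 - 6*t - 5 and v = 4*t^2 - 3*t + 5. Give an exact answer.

Set the curves equal: 5*t^2 - 6*t - 5 = 4*t^2 - 3*t + 5, so t^2 - 3*t - 10 = 0, which factors as (t - 5)*(t + 2) = 0. The curves meet at t = -2, 5.
On [-2, 5], v = 4*t^2 - 3*t + 5 is on top; that piece has area ∫[-2,5] (-(t^2 - 3*t - 10)) dt = 343/6.

343/6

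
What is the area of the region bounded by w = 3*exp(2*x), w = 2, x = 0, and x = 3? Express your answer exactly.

-15/2 + 3*exp(6)/2

On [0, 3], (3*exp(2*x)) - (2) = 3*exp(2*x) - 2 is ≥ 0 throughout, so the area is a single integral of |3*exp(2*x) - 2|.
∫[0,3] (3*exp(2*x) - 2) dx = -15/2 + 3*exp(6)/2.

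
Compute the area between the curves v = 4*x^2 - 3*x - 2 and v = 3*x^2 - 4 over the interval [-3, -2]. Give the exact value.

On [-3, -2], (4*x^2 - 3*x - 2) - (3*x^2 - 4) = x^2 - 3*x + 2 is ≥ 0 throughout, so the area is a single integral of |x^2 - 3*x + 2|.
∫[-3,-2] (x^2 - 3*x + 2) dx = 95/6.

95/6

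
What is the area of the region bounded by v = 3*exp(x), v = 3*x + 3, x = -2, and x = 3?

On [-2, 3], (3*exp(x)) - (3*x + 3) = -3*x + 3*exp(x) - 3 is ≥ 0 throughout, so the area is a single integral of |-3*x + 3*exp(x) - 3|.
∫[-2,3] (-3*x + 3*exp(x) - 3) dx = -45/2 - 3*exp(-2) + 3*exp(3).

-45/2 - 3*exp(-2) + 3*exp(3)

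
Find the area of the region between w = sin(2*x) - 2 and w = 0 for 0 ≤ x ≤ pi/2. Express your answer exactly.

-1 + pi

On [0, pi/2], (sin(2*x) - 2) - (0) = sin(2*x) - 2 is ≤ 0 throughout, so the area is a single integral of |sin(2*x) - 2|.
∫[0,pi/2] (sin(2*x) - 2) dx = 1 - pi; the area of that piece is -1 + pi.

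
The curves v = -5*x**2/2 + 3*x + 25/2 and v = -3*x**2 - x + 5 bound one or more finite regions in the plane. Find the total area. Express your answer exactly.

2/3

Set the curves equal: -5*x**2/2 + 3*x + 25/2 = -3*x**2 - x + 5, so x**2/2 + 4*x + 15/2 = 0, which factors as (x + 3)*(x + 5)/2 = 0. The curves meet at x = -5, -3.
On [-5, -3], v = -3*x**2 - x + 5 is on top; that piece has area ∫[-5,-3] (-(x**2/2 + 4*x + 15/2)) dx = 2/3.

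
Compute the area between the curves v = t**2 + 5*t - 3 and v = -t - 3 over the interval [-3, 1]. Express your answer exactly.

64/3

The difference (t**2 + 5*t - 3) - (-t - 3) = t**2 + 6*t changes sign at t = 0 inside [-3, 1], so split the integral there.
∫[-3,0] (t**2 + 6*t) dt = -18; the area of that piece is 18.
∫[0,1] (t**2 + 6*t) dt = 10/3.
Total area = 18 + 10/3 = 64/3.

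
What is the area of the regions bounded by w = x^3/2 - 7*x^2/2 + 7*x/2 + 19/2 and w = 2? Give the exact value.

Set the curves equal: x^3/2 - 7*x^2/2 + 7*x/2 + 19/2 = 2, so x^3/2 - 7*x^2/2 + 7*x/2 + 15/2 = 0, which factors as (x - 5)*(x - 3)*(x + 1)/2 = 0. The curves meet at x = -1, 3, 5.
On [-1, 3], w = x^3/2 - 7*x^2/2 + 7*x/2 + 19/2 is on top; that piece has area ∫[-1,3] (x^3/2 - 7*x^2/2 + 7*x/2 + 15/2) dx = 64/3.
On [3, 5], w = 2 is on top; that piece has area ∫[3,5] (-(x^3/2 - 7*x^2/2 + 7*x/2 + 15/2)) dx = 10/3.
Total enclosed area = 64/3 + 10/3 = 74/3.

74/3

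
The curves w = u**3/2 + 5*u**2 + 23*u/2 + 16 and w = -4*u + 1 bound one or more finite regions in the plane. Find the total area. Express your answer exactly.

37/24

Set the curves equal: u**3/2 + 5*u**2 + 23*u/2 + 16 = -4*u + 1, so u**3/2 + 5*u**2 + 31*u/2 + 15 = 0, which factors as (u + 2)*(u + 3)*(u + 5)/2 = 0. The curves meet at u = -5, -3, -2.
On [-5, -3], w = u**3/2 + 5*u**2 + 23*u/2 + 16 is on top; that piece has area ∫[-5,-3] (u**3/2 + 5*u**2 + 31*u/2 + 15) du = 4/3.
On [-3, -2], w = -4*u + 1 is on top; that piece has area ∫[-3,-2] (-(u**3/2 + 5*u**2 + 31*u/2 + 15)) du = 5/24.
Total enclosed area = 4/3 + 5/24 = 37/24.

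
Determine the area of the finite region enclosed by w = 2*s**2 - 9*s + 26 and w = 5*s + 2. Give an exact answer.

Set the curves equal: 2*s**2 - 9*s + 26 = 5*s + 2, so 2*s**2 - 14*s + 24 = 0, which factors as 2*(s - 4)*(s - 3) = 0. The curves meet at s = 3, 4.
On [3, 4], w = 5*s + 2 is on top; that piece has area ∫[3,4] (-(2*s**2 - 14*s + 24)) ds = 1/3.

1/3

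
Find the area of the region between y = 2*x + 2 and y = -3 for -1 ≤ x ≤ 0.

On [-1, 0], (2*x + 2) - (-3) = 2*x + 5 is ≥ 0 throughout, so the area is a single integral of |2*x + 5|.
∫[-1,0] (2*x + 5) dx = 4.

4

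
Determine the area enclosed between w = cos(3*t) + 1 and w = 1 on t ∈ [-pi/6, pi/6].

On [-pi/6, pi/6], (cos(3*t) + 1) - (1) = cos(3*t) is ≥ 0 throughout, so the area is a single integral of |cos(3*t)|.
∫[-pi/6,pi/6] (cos(3*t)) dt = 2/3.

2/3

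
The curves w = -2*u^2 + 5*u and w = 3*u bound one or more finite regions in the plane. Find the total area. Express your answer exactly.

1/3

Set the curves equal: -2*u^2 + 5*u = 3*u, so -2*u^2 + 2*u = 0, which factors as -2*u*(u - 1) = 0. The curves meet at u = 0, 1.
On [0, 1], w = -2*u^2 + 5*u is on top; that piece has area ∫[0,1] (-2*u^2 + 2*u) du = 1/3.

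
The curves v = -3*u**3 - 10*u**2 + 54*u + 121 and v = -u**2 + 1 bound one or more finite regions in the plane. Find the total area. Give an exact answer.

2997/4

Set the curves equal: -3*u**3 - 10*u**2 + 54*u + 121 = -u**2 + 1, so -3*u**3 - 9*u**2 + 54*u + 120 = 0, which factors as -3*(u - 4)*(u + 2)*(u + 5) = 0. The curves meet at u = -5, -2, 4.
On [-5, -2], v = -u**2 + 1 is on top; that piece has area ∫[-5,-2] (-(-3*u**3 - 9*u**2 + 54*u + 120)) du = 405/4.
On [-2, 4], v = -3*u**3 - 10*u**2 + 54*u + 121 is on top; that piece has area ∫[-2,4] (-3*u**3 - 9*u**2 + 54*u + 120) du = 648.
Total enclosed area = 405/4 + 648 = 2997/4.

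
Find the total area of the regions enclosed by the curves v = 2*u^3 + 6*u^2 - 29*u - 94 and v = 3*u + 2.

Set the curves equal: 2*u^3 + 6*u^2 - 29*u - 94 = 3*u + 2, so 2*u^3 + 6*u^2 - 32*u - 96 = 0, which factors as 2*(u - 4)*(u + 3)*(u + 4) = 0. The curves meet at u = -4, -3, 4.
On [-4, -3], v = 2*u^3 + 6*u^2 - 29*u - 94 is on top; that piece has area ∫[-4,-3] (2*u^3 + 6*u^2 - 32*u - 96) du = 5/2.
On [-3, 4], v = 3*u + 2 is on top; that piece has area ∫[-3,4] (-(2*u^3 + 6*u^2 - 32*u - 96)) du = 1029/2.
Total enclosed area = 5/2 + 1029/2 = 517.

517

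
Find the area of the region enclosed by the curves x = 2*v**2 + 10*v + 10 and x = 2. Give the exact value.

9

Both boundary curves give x as a function of v, so integrate with respect to v. Setting them equal: 2*v**2 + 10*v + 8 = 0, i.e. 2*(v + 1)*(v + 4) = 0, so they meet at v = -4, -1.
For v in [-4, -1], x = 2*v**2 + 10*v + 10 is on the left; area = ∫[-4,-1] (-(2*v**2 + 10*v + 8)) dv = 9.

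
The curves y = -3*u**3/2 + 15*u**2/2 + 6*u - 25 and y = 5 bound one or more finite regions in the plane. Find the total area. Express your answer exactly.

Set the curves equal: -3*u**3/2 + 15*u**2/2 + 6*u - 25 = 5, so -3*u**3/2 + 15*u**2/2 + 6*u - 30 = 0, which factors as -3*(u - 5)*(u - 2)*(u + 2)/2 = 0. The curves meet at u = -2, 2, 5.
On [-2, 2], y = 5 is on top; that piece has area ∫[-2,2] (-(-3*u**3/2 + 15*u**2/2 + 6*u - 30)) du = 80.
On [2, 5], y = -3*u**3/2 + 15*u**2/2 + 6*u - 25 is on top; that piece has area ∫[2,5] (-3*u**3/2 + 15*u**2/2 + 6*u - 30) du = 297/8.
Total enclosed area = 80 + 297/8 = 937/8.

937/8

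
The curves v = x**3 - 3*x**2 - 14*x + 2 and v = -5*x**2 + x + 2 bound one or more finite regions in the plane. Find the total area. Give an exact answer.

863/6

Set the curves equal: x**3 - 3*x**2 - 14*x + 2 = -5*x**2 + x + 2, so x**3 + 2*x**2 - 15*x = 0, which factors as x*(x - 3)*(x + 5) = 0. The curves meet at x = -5, 0, 3.
On [-5, 0], v = x**3 - 3*x**2 - 14*x + 2 is on top; that piece has area ∫[-5,0] (x**3 + 2*x**2 - 15*x) dx = 1375/12.
On [0, 3], v = -5*x**2 + x + 2 is on top; that piece has area ∫[0,3] (-(x**3 + 2*x**2 - 15*x)) dx = 117/4.
Total enclosed area = 1375/12 + 117/4 = 863/6.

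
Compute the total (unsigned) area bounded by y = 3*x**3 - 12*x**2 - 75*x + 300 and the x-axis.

The curve meets the x-axis where 3*x**3 - 12*x**2 - 75*x + 300 = 0, i.e. 3*(x - 5)*(x - 4)*(x + 5) = 0, at x = -5, 4, 5.
On [-5, 4] the curve lies above the axis; ∫[-5,4] (3*x**3 - 12*x**2 - 75*x + 300) dx = 8019/4, giving area 8019/4.
On [4, 5] the curve lies below the axis; ∫[4,5] (3*x**3 - 12*x**2 - 75*x + 300) dx = -19/4, giving area 19/4.
Total area = 8019/4 + 19/4 = 4019/2.

4019/2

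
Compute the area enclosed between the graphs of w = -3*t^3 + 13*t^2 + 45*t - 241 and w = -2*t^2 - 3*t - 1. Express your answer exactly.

Set the curves equal: -3*t^3 + 13*t^2 + 45*t - 241 = -2*t^2 - 3*t - 1, so -3*t^3 + 15*t^2 + 48*t - 240 = 0, which factors as -3*(t - 5)*(t - 4)*(t + 4) = 0. The curves meet at t = -4, 4, 5.
On [-4, 4], w = -2*t^2 - 3*t - 1 is on top; that piece has area ∫[-4,4] (-(-3*t^3 + 15*t^2 + 48*t - 240)) dt = 1280.
On [4, 5], w = -3*t^3 + 13*t^2 + 45*t - 241 is on top; that piece has area ∫[4,5] (-3*t^3 + 15*t^2 + 48*t - 240) dt = 17/4.
Total enclosed area = 1280 + 17/4 = 5137/4.

5137/4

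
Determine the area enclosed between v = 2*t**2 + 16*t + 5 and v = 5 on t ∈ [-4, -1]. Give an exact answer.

On [-4, -1], (2*t**2 + 16*t + 5) - (5) = 2*t**2 + 16*t is ≤ 0 throughout, so the area is a single integral of |2*t**2 + 16*t|.
∫[-4,-1] (2*t**2 + 16*t) dt = -78; the area of that piece is 78.

78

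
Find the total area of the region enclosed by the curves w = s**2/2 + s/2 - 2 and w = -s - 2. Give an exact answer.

9/4

Set the curves equal: s**2/2 + s/2 - 2 = -s - 2, so s**2/2 + 3*s/2 = 0, which factors as s*(s + 3)/2 = 0. The curves meet at s = -3, 0.
On [-3, 0], w = -s - 2 is on top; that piece has area ∫[-3,0] (-(s**2/2 + 3*s/2)) ds = 9/4.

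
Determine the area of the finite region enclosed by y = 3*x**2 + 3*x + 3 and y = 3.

Set the curves equal: 3*x**2 + 3*x + 3 = 3, so 3*x**2 + 3*x = 0, which factors as 3*x*(x + 1) = 0. The curves meet at x = -1, 0.
On [-1, 0], y = 3 is on top; that piece has area ∫[-1,0] (-(3*x**2 + 3*x)) dx = 1/2.

1/2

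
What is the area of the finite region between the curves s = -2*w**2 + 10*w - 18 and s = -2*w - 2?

8/3

Both boundary curves give s as a function of w, so integrate with respect to w. Setting them equal: -2*w**2 + 12*w - 16 = 0, i.e. -2*(w - 4)*(w - 2) = 0, so they meet at w = 2, 4.
For w in [2, 4], s = -2*w**2 + 10*w - 18 is on the right; area = ∫[2,4] (-2*w**2 + 12*w - 16) dw = 8/3.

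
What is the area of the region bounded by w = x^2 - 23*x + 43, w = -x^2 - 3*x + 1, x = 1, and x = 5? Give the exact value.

32

The difference (x^2 - 23*x + 43) - (-x^2 - 3*x + 1) = 2*x^2 - 20*x + 42 changes sign at x = 3 inside [1, 5], so split the integral there.
∫[1,3] (2*x^2 - 20*x + 42) dx = 64/3.
∫[3,5] (2*x^2 - 20*x + 42) dx = -32/3; the area of that piece is 32/3.
Total area = 64/3 + 32/3 = 32.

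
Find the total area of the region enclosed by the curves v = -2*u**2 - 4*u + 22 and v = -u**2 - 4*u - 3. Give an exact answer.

500/3

Set the curves equal: -2*u**2 - 4*u + 22 = -u**2 - 4*u - 3, so -u**2 + 25 = 0, which factors as -(u - 5)*(u + 5) = 0. The curves meet at u = -5, 5.
On [-5, 5], v = -2*u**2 - 4*u + 22 is on top; that piece has area ∫[-5,5] (-u**2 + 25) du = 500/3.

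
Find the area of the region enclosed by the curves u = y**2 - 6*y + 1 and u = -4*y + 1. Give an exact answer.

4/3

Both boundary curves give u as a function of y, so integrate with respect to y. Setting them equal: y**2 - 2*y = 0, i.e. y*(y - 2) = 0, so they meet at y = 0, 2.
For y in [0, 2], u = y**2 - 6*y + 1 is on the left; area = ∫[0,2] (-(y**2 - 2*y)) dy = 4/3.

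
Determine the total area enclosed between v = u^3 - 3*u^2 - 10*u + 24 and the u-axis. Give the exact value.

407/4

The curve meets the u-axis where u^3 - 3*u^2 - 10*u + 24 = 0, i.e. (u - 4)*(u - 2)*(u + 3) = 0, at u = -3, 2, 4.
On [-3, 2] the curve lies above the axis; ∫[-3,2] (u^3 - 3*u^2 - 10*u + 24) du = 375/4, giving area 375/4.
On [2, 4] the curve lies below the axis; ∫[2,4] (u^3 - 3*u^2 - 10*u + 24) du = -8, giving area 8.
Total area = 375/4 + 8 = 407/4.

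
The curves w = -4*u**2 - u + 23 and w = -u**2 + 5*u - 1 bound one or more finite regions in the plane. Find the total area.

108

Set the curves equal: -4*u**2 - u + 23 = -u**2 + 5*u - 1, so -3*u**2 - 6*u + 24 = 0, which factors as -3*(u - 2)*(u + 4) = 0. The curves meet at u = -4, 2.
On [-4, 2], w = -4*u**2 - u + 23 is on top; that piece has area ∫[-4,2] (-3*u**2 - 6*u + 24) du = 108.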